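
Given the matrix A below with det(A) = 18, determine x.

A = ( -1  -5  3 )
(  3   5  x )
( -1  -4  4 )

Expanding along the row containing x, det(A) is linear in x: det(A) = (1)·x + (19).
Set (1)·x + (19) = 18  ⇒  (1)·x = -1  ⇒  x = -1.

x = -1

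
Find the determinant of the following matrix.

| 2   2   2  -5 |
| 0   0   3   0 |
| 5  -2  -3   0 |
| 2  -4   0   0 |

The determinant is -240.

Expand along row 2 (it has 3 zeros):
  − (3) · M_23   where M_23 = det([2 2 -5; 5 -2 0; 2 -4 0]) = 80
det = (-1)·(3)·(80) = -240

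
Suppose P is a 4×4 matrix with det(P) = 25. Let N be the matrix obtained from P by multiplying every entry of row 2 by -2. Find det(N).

Scaling one row by -2 multiplies the determinant by -2.
det(N) = (-2)·(25) = -50

det(N) = -50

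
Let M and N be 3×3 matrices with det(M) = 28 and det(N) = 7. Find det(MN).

det(MN) = det(M)·det(N) = (28)·(7) = 196

196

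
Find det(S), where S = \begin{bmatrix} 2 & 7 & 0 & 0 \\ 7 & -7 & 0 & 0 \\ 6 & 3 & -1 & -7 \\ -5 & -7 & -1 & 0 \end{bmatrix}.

S is block lower-triangular with a 2×2 block and a 2×2 block on the diagonal, so its determinant equals the product of the determinants of the diagonal blocks.
det of the 2×2 block = -63
det of the 2×2 block = -7
det = (-63)·(-7) = 441

|S| = 441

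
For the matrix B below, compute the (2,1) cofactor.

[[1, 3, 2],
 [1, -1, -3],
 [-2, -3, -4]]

6

Delete row 2 and column 1; the remaining 2×2 submatrix is [3 2; -3 -4].
Its determinant is 3·(-4) − 2·(-3) = -6.
The cofactor carries sign (−1)^(2+1) = −1, so C_{2,1} = −(-6) = 6.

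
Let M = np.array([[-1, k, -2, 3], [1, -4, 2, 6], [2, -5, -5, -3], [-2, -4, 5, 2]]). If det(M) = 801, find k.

Expanding along the row containing k, det(M) is linear in k: det(M) = (-9)·k + (765).
Set (-9)·k + (765) = 801  ⇒  (-9)·k = 36  ⇒  k = -4.

-4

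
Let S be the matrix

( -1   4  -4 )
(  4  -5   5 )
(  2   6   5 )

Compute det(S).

Expand along row 1:
  + (-1) · |-5 5; 6 5| = (-1)·(-25 − 30) = 55
  − 4 · |4 5; 2 5| = −4·(20 − 10) = -40
  + (-4) · |4 -5; 2 6| = (-4)·(24 − (-10)) = -136
Sum: (55) + (-40) + (-136) = -121

-121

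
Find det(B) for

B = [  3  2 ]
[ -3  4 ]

The determinant is 18.

det(B) = 3·4 − 2·(-3) = 12 − (-6) = 18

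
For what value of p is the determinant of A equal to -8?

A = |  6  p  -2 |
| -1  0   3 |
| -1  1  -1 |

-2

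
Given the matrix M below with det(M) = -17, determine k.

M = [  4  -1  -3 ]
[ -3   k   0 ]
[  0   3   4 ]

Expanding along the row containing k, det(M) is linear in k: det(M) = (16)·k + (15).
Set (16)·k + (15) = -17  ⇒  (16)·k = -32  ⇒  k = -2.

k = -2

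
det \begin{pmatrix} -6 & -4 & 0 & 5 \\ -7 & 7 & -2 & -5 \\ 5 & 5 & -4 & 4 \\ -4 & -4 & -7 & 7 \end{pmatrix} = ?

-4284

Expand along row 1 (it has 1 zero):
  + (-6) · M_11   where M_11 = det([7 -2 -5; 5 -4 4; -4 -7 7]) = 357
  − (-4) · M_12   where M_12 = det([-7 -2 -5; 5 -4 4; -4 -7 7]) = 357
  − (5) · M_14   where M_14 = det([-7 7 -2; 5 5 -4; -4 -4 -7]) = 714
det = (+1)·(-6)·(357) + (-1)·(-4)·(357) + (-1)·(5)·(714) = -4284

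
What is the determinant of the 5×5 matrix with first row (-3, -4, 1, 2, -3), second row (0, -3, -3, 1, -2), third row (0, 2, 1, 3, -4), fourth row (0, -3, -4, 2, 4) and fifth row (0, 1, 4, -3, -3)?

378

Expand along column 1 (it has 4 zeros):
  + (-3) · M_11   where M_11 = det([-3 -3 1 -2; 2 1 3 -4; -3 -4 2 4; 1 4 -3 -3]) = -126
det = (+1)·(-3)·(-126) = 378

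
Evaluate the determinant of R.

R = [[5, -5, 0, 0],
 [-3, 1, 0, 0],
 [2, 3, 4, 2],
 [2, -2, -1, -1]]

The determinant is 20.

R is block lower-triangular with a 2×2 block and a 2×2 block on the diagonal, so its determinant equals the product of the determinants of the diagonal blocks.
det of the 2×2 block = -10
det of the 2×2 block = -2
det = (-10)·(-2) = 20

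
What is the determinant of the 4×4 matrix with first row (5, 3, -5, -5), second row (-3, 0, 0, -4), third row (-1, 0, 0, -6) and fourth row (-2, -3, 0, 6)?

Expand along column 3 (it has 3 zeros):
  + (-5) · M_13   where M_13 = det([-3 0 -4; -1 0 -6; -2 -3 6]) = 42
det = (+1)·(-5)·(42) = -210

-210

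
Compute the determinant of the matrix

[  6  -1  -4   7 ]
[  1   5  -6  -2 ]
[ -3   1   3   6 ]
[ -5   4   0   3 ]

Expand along row 4 (it has 1 zero):
  − (-5) · M_41   where M_41 = det([-1 -4 7; 5 -6 -2; 1 3 6]) = 305
  + (4) · M_42   where M_42 = det([6 -4 7; 1 -6 -2; -3 3 6]) = -285
  + (3) · M_44   where M_44 = det([6 -1 -4; 1 5 -6; -3 1 3]) = 47
det = (-1)·(-5)·(305) + (+1)·(4)·(-285) + (+1)·(3)·(47) = 526

526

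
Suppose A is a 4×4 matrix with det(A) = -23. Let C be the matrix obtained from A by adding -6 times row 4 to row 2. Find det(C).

-23

Adding a multiple of one row to another leaves the determinant unchanged.
det(C) = (1)·(-23) = -23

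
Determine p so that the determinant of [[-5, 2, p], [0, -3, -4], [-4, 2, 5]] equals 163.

-8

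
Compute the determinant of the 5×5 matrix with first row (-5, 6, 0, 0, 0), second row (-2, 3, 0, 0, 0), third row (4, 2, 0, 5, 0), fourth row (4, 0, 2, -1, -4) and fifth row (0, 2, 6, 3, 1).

390

The matrix is block lower-triangular with a 2×2 block and a 3×3 block on the diagonal, so its determinant equals the product of the determinants of the diagonal blocks.
det of the 2×2 block = -3
det of the 3×3 block = -130
det = (-3)·(-130) = 390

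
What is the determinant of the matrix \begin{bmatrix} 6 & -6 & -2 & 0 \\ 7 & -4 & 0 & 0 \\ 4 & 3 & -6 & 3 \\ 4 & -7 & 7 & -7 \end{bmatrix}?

The determinant is 698.

Expand along row 2 (it has 2 zeros):
  − (7) · M_21   where M_21 = det([-6 -2 0; 3 -6 3; -7 7 -7]) = -126
  + (-4) · M_22   where M_22 = det([6 -2 0; 4 -6 3; 4 7 -7]) = 46
det = (-1)·(7)·(-126) + (+1)·(-4)·(46) = 698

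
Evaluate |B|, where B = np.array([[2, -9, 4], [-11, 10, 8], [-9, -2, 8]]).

Expand along column 1:
  + 2 · |10 8; -2 8| = 2·(80 − (-16)) = 192
  − (-11) · |-9 4; -2 8| = −(-11)·(-72 − (-8)) = -704
  + (-9) · |-9 4; 10 8| = (-9)·(-72 − 40) = 1008
Sum: (192) + (-704) + (1008) = 496

|B| = 496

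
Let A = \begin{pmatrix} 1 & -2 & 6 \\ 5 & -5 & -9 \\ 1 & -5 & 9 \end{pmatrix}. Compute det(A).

-102

Expand along row 1:
  + 1 · |-5 -9; -5 9| = 1·(-45 − 45) = -90
  − (-2) · |5 -9; 1 9| = −(-2)·(45 − (-9)) = 108
  + 6 · |5 -5; 1 -5| = 6·(-25 − (-5)) = -120
Sum: (-90) + (108) + (-120) = -102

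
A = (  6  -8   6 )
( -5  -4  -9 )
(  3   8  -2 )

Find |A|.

Expand along column 1:
  + 6 · |-4 -9; 8 -2| = 6·(8 − (-72)) = 480
  − (-5) · |-8 6; 8 -2| = −(-5)·(16 − 48) = -160
  + 3 · |-8 6; -4 -9| = 3·(72 − (-24)) = 288
Sum: (480) + (-160) + (288) = 608

det(A) = 608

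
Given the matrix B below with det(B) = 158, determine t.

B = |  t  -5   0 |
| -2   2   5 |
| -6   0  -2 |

3

Expanding along the column containing t, det(B) is linear in t: det(B) = (-4)·t + (170).
Set (-4)·t + (170) = 158  ⇒  (-4)·t = -12  ⇒  t = 3.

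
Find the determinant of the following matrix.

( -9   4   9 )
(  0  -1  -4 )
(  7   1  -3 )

-112

Expand along column 1:
  + (-9) · |-1 -4; 1 -3| = (-9)·(3 − (-4)) = -63
  + 7 · |4 9; -1 -4| = 7·(-16 − (-9)) = -49
Sum: (-63) + (-49) = -112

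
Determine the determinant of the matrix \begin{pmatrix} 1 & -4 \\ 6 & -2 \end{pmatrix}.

22

det = 1·(-2) − (-4)·6 = -2 − (-24) = 22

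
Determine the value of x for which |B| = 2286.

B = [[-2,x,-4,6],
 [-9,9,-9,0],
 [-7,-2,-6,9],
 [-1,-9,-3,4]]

x = 1

Expanding along the column containing x, det(B) is linear in x: det(B) = (198)·x + (2088).
Set (198)·x + (2088) = 2286  ⇒  (198)·x = 198  ⇒  x = 1.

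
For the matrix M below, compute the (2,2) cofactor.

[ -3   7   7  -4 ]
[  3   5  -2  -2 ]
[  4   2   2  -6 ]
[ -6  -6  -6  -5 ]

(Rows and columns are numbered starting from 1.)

Delete row 2 and column 2; the remaining 3×3 submatrix is [-3 7 -4; 4 2 -6; -6 -6 -5].
Its determinant is 578.
The cofactor carries sign (−1)^(2+2) = +1, so C_{2,2} = +(578) = 578.

578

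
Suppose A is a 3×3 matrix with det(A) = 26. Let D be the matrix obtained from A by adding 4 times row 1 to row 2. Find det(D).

Adding a multiple of one row to another leaves the determinant unchanged.
det(D) = (1)·(26) = 26

det(D) = 26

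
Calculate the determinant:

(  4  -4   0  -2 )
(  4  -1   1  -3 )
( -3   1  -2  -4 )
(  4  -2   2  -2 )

88

Expand along row 1 (it has 1 zero):
  + (4) · M_11   where M_11 = det([-1 1 -3; 1 -2 -4; -2 2 -2]) = 4
  − (-4) · M_12   where M_12 = det([4 1 -3; -3 -2 -4; 4 2 -2]) = 20
  − (-2) · M_14   where M_14 = det([4 -1 1; -3 1 -2; 4 -2 2]) = -4
det = (+1)·(4)·(4) + (-1)·(-4)·(20) + (-1)·(-2)·(-4) = 88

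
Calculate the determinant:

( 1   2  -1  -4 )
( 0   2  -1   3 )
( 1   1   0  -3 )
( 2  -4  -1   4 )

Expand along row 2 (it has 1 zero):
  + (2) · M_22   where M_22 = det([1 -1 -4; 1 0 -3; 2 -1 4]) = 11
  − (-1) · M_23   where M_23 = det([1 2 -4; 1 1 -3; 2 -4 4]) = -4
  + (3) · M_24   where M_24 = det([1 2 -1; 1 1 0; 2 -4 -1]) = 7
det = (+1)·(2)·(11) + (-1)·(-1)·(-4) + (+1)·(3)·(7) = 39

39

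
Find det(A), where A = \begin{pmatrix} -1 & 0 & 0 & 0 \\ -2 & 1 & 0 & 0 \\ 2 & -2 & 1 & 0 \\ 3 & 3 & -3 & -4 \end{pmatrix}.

A is lower triangular, so det(A) is the product of the diagonal entries:
det = (-1) · (1) · (1) · (-4) = 4

The determinant is 4.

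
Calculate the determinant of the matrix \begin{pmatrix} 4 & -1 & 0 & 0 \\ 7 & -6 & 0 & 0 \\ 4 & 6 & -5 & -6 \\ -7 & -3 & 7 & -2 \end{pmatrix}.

-884

The matrix is block lower-triangular with a 2×2 block and a 2×2 block on the diagonal, so its determinant equals the product of the determinants of the diagonal blocks.
det of the 2×2 block = -17
det of the 2×2 block = 52
det = (-17)·(52) = -884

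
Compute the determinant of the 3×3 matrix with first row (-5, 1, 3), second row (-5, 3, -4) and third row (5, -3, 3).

Expand along column 1:
  + (-5) · |3 -4; -3 3| = (-5)·(9 − 12) = 15
  − (-5) · |1 3; -3 3| = −(-5)·(3 − (-9)) = 60
  + 5 · |1 3; 3 -4| = 5·(-4 − 9) = -65
Sum: (15) + (60) + (-65) = 10

The determinant is 10.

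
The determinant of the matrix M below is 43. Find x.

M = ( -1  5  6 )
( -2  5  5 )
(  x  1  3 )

x = -7

Expanding along the row containing x, det(M) is linear in x: det(M) = (-5)·x + (8).
Set (-5)·x + (8) = 43  ⇒  (-5)·x = 35  ⇒  x = -7.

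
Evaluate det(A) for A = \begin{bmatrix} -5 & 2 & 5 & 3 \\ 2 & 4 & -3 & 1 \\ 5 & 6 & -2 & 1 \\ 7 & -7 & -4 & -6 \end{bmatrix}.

3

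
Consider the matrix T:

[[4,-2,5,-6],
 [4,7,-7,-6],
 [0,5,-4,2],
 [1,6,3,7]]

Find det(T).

Expand along row 3 (it has 1 zero):
  − (5) · M_32   where M_32 = det([4 5 -6; 4 -7 -6; 1 3 7]) = -408
  + (-4) · M_33   where M_33 = det([4 -2 -6; 4 7 -6; 1 6 7]) = 306
  − (2) · M_34   where M_34 = det([4 -2 5; 4 7 -7; 1 6 3]) = 375
det = (-1)·(5)·(-408) + (+1)·(-4)·(306) + (-1)·(2)·(375) = 66

66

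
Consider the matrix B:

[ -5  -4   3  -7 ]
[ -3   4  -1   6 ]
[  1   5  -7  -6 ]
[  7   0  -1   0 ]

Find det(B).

Expand along row 4 (it has 2 zeros):
  − (7) · M_41   where M_41 = det([-4 3 -7; 4 -1 6; 5 -7 -6]) = 131
  − (-1) · M_43   where M_43 = det([-5 -4 -7; -3 4 6; 1 5 -6]) = 451
det = (-1)·(7)·(131) + (-1)·(-1)·(451) = -466

-466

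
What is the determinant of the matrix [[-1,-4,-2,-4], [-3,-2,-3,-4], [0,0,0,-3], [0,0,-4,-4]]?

The matrix is block upper-triangular with a 2×2 block and a 2×2 block on the diagonal, so its determinant equals the product of the determinants of the diagonal blocks.
det of the 2×2 block = -10
det of the 2×2 block = -12
det = (-10)·(-12) = 120

120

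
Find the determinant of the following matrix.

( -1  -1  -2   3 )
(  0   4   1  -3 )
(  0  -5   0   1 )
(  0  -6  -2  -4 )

Expand along column 1 (it has 3 zeros):
  + (-1) · M_11   where M_11 = det([4 1 -3; -5 0 1; -6 -2 -4]) = -48
det = (+1)·(-1)·(-48) = 48

48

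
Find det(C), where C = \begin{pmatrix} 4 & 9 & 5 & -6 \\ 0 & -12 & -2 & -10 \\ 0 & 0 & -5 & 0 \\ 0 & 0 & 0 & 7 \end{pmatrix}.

|C| = 1680

C is upper triangular, so det(C) is the product of the diagonal entries:
det = (4) · (-12) · (-5) · (7) = 1680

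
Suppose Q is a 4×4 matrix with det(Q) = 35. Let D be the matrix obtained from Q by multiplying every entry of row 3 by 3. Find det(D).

Scaling one row by 3 multiplies the determinant by 3.
det(D) = (3)·(35) = 105

105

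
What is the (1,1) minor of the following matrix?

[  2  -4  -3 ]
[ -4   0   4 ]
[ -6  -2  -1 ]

Delete row 1 and column 1; the remaining 2×2 submatrix is [0 4; -2 -1].
Its determinant is 0·(-1) − 4·(-2) = 8.

The minor is 8.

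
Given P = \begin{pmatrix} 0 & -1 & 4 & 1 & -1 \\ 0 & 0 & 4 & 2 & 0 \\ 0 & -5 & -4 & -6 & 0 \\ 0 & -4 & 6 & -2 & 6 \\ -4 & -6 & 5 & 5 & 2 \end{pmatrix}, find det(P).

The determinant is 240.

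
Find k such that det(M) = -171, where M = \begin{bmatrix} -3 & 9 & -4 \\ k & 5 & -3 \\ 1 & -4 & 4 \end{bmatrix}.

Expanding along the row containing k, det(M) is linear in k: det(M) = (-20)·k + (-31).
Set (-20)·k + (-31) = -171  ⇒  (-20)·k = -140  ⇒  k = 7.

7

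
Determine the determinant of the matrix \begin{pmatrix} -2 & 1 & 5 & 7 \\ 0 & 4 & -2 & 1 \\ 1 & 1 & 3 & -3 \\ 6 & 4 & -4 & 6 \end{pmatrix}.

The determinant is -1248.

Expand along row 2 (it has 1 zero):
  + (4) · M_22   where M_22 = det([-2 5 7; 1 3 -3; 6 -4 6]) = -286
  − (-2) · M_23   where M_23 = det([-2 1 7; 1 1 -3; 6 4 6]) = -74
  + (1) · M_24   where M_24 = det([-2 1 5; 1 1 3; 6 4 -4]) = 44
det = (+1)·(4)·(-286) + (-1)·(-2)·(-74) + (+1)·(1)·(44) = -1248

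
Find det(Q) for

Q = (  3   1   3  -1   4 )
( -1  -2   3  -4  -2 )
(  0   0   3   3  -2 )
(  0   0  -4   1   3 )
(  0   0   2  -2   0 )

Q is block upper-triangular with a 2×2 block and a 3×3 block on the diagonal, so its determinant equals the product of the determinants of the diagonal blocks.
det of the 2×2 block = -5
det of the 3×3 block = 24
det = (-5)·(24) = -120

|Q| = -120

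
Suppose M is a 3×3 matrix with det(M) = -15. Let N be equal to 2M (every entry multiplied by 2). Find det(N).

For a 3×3 matrix, det(2M) = 2^3·det(M) = 8·det(M).
det(N) = (8)·(-15) = -120

-120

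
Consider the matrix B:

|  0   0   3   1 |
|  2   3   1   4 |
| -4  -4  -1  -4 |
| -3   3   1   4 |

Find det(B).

Expand along row 1 (it has 2 zeros):
  + (3) · M_13   where M_13 = det([2 3 4; -4 -4 -4; -3 3 4]) = -20
  − (1) · M_14   where M_14 = det([2 3 1; -4 -4 -1; -3 3 1]) = -5
det = (+1)·(3)·(-20) + (-1)·(1)·(-5) = -55

The determinant is -55.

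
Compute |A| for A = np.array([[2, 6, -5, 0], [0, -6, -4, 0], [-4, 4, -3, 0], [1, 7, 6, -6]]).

Expand along column 4 (it has 3 zeros):
  + (-6) · M_44   where M_44 = det([2 6 -5; 0 -6 -4; -4 4 -3]) = 284
det = (+1)·(-6)·(284) = -1704

The determinant is -1704.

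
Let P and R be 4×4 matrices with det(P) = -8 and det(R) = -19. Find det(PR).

det(PR) = det(P)·det(R) = (-8)·(-19) = 152

152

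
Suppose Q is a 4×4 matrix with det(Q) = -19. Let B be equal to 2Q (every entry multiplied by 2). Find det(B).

For a 4×4 matrix, det(2Q) = 2^4·det(Q) = 16·det(Q).
det(B) = (16)·(-19) = -304

The determinant is -304.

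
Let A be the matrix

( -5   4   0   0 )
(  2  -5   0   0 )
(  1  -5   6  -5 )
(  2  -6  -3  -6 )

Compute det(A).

-867

A is block lower-triangular with a 2×2 block and a 2×2 block on the diagonal, so its determinant equals the product of the determinants of the diagonal blocks.
det of the 2×2 block = 17
det of the 2×2 block = -51
det = (17)·(-51) = -867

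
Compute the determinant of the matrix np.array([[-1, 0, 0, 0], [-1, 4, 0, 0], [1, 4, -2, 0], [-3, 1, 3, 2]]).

The matrix is lower triangular, so the determinant is the product of the diagonal entries:
det = (-1) · (4) · (-2) · (2) = 16

16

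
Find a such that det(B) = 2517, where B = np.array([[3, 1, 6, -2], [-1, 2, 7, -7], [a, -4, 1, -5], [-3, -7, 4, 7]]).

Expanding along the row containing a, det(B) is linear in a: det(B) = (173)·a + (2517).
Set (173)·a + (2517) = 2517  ⇒  (173)·a = 0  ⇒  a = 0.

0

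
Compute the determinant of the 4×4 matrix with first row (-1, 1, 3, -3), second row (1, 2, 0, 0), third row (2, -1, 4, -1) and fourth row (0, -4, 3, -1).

9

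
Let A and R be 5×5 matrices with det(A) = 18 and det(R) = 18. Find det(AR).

324

det(AR) = det(A)·det(R) = (18)·(18) = 324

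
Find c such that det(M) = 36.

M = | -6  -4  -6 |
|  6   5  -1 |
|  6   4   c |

c = 0

Expanding along the row containing c, det(M) is linear in c: det(M) = (-6)·c + (36).
Set (-6)·c + (36) = 36  ⇒  (-6)·c = 0  ⇒  c = 0.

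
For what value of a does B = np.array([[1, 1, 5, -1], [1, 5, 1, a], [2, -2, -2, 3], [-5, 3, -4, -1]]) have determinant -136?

a = 4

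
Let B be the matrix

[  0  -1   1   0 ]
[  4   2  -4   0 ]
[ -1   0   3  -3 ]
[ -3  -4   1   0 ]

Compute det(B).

Expand along column 4 (it has 3 zeros):
  − (-3) · M_34   where M_34 = det([0 -1 1; 4 2 -4; -3 -4 1]) = -18
det = (-1)·(-3)·(-18) = -54

-54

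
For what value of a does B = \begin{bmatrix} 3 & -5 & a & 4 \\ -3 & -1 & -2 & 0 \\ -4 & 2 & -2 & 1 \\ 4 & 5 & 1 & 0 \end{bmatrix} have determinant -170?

a = -2

Expanding along the column containing a, det(B) is linear in a: det(B) = (11)·a + (-148).
Set (11)·a + (-148) = -170  ⇒  (11)·a = -22  ⇒  a = -2.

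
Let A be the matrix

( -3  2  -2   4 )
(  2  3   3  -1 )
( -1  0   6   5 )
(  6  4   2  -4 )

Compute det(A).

-342

Expand along row 3 (it has 1 zero):
  + (-1) · M_31   where M_31 = det([2 -2 4; 3 3 -1; 4 2 -4]) = -60
  + (6) · M_33   where M_33 = det([-3 2 4; 2 3 -1; 6 4 -4]) = -12
  − (5) · M_34   where M_34 = det([-3 2 -2; 2 3 3; 6 4 2]) = 66
det = (+1)·(-1)·(-60) + (+1)·(6)·(-12) + (-1)·(5)·(66) = -342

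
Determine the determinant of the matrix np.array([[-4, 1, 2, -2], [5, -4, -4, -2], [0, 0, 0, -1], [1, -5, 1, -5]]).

Expand along row 3 (it has 3 zeros):
  − (-1) · M_34   where M_34 = det([-4 1 2; 5 -4 -4; 1 -5 1]) = 45
det = (-1)·(-1)·(45) = 45

45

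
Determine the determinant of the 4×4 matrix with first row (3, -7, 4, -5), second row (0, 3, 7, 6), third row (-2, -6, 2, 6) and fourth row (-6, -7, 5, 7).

The determinant is -3018.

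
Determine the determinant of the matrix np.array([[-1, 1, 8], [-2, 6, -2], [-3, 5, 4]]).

44

Expand along column 1:
  + (-1) · |6 -2; 5 4| = (-1)·(24 − (-10)) = -34
  − (-2) · |1 8; 5 4| = −(-2)·(4 − 40) = -72
  + (-3) · |1 8; 6 -2| = (-3)·(-2 − 48) = 150
Sum: (-34) + (-72) + (150) = 44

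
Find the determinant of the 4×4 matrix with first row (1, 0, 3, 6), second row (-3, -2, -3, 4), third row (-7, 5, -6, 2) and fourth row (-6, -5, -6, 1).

486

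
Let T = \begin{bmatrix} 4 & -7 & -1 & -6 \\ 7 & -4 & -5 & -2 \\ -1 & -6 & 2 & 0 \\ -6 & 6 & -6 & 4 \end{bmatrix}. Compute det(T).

2000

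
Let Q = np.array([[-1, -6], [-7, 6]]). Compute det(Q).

-48

det(Q) = (-1)·6 − (-6)·(-7) = -6 − 42 = -48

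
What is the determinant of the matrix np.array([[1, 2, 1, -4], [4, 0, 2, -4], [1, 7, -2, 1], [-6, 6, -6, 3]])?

Expand along row 2 (it has 1 zero):
  − (4) · M_21   where M_21 = det([2 1 -4; 7 -2 1; 6 -6 3]) = 105
  − (2) · M_23   where M_23 = det([1 2 -4; 1 7 1; -6 6 3]) = -195
  + (-4) · M_24   where M_24 = det([1 2 1; 1 7 -2; -6 6 -6]) = 54
det = (-1)·(4)·(105) + (-1)·(2)·(-195) + (+1)·(-4)·(54) = -246

-246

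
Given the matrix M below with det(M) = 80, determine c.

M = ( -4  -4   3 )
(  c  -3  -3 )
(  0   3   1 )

Expanding along the column containing c, det(M) is linear in c: det(M) = (13)·c + (-24).
Set (13)·c + (-24) = 80  ⇒  (13)·c = 104  ⇒  c = 8.

c = 8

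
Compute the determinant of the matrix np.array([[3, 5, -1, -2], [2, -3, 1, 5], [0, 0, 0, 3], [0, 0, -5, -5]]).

-285

The matrix is block upper-triangular with a 2×2 block and a 2×2 block on the diagonal, so its determinant equals the product of the determinants of the diagonal blocks.
det of the 2×2 block = -19
det of the 2×2 block = 15
det = (-19)·(15) = -285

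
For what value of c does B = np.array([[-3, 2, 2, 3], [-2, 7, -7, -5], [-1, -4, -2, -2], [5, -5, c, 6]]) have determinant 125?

8

Expanding along the row containing c, det(B) is linear in c: det(B) = (-149)·c + (1317).
Set (-149)·c + (1317) = 125  ⇒  (-149)·c = -1192  ⇒  c = 8.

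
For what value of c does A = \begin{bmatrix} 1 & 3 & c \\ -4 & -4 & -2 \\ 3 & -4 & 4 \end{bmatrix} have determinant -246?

Expanding along the row containing c, det(A) is linear in c: det(A) = (28)·c + (6).
Set (28)·c + (6) = -246  ⇒  (28)·c = -252  ⇒  c = -9.

c = -9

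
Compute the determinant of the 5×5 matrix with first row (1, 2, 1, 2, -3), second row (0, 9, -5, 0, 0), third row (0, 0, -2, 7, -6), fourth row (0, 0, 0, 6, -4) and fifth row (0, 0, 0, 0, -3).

324

The matrix is upper triangular, so the determinant is the product of the diagonal entries:
det = (1) · (9) · (-2) · (6) · (-3) = 324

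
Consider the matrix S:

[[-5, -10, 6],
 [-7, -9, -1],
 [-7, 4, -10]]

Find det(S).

Expand along column 1:
  + (-5) · |-9 -1; 4 -10| = (-5)·(90 − (-4)) = -470
  − (-7) · |-10 6; 4 -10| = −(-7)·(100 − 24) = 532
  + (-7) · |-10 6; -9 -1| = (-7)·(10 − (-54)) = -448
Sum: (-470) + (532) + (-448) = -386

det(S) = -386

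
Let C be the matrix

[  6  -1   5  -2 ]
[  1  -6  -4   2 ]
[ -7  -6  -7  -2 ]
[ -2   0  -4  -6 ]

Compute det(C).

Expand along row 4 (it has 1 zero):
  − (-2) · M_41   where M_41 = det([-1 5 -2; -6 -4 2; -6 -7 -2]) = -178
  − (-4) · M_43   where M_43 = det([6 -1 -2; 1 -6 2; -7 -6 -2]) = 252
  + (-6) · M_44   where M_44 = det([6 -1 5; 1 -6 -4; -7 -6 -7]) = -167
det = (-1)·(-2)·(-178) + (-1)·(-4)·(252) + (+1)·(-6)·(-167) = 1654

det(C) = 1654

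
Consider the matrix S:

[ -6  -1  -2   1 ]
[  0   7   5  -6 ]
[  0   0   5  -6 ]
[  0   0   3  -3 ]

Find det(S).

|S| = -126

S is block upper-triangular with a 2×2 block and a 2×2 block on the diagonal, so its determinant equals the product of the determinants of the diagonal blocks.
det of the 2×2 block = -42
det of the 2×2 block = 3
det = (-42)·(3) = -126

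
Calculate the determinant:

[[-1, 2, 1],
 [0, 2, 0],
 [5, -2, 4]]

Expand along row 2:
  + 2 · |-1 1; 5 4| = 2·(-4 − 5) = -18

-18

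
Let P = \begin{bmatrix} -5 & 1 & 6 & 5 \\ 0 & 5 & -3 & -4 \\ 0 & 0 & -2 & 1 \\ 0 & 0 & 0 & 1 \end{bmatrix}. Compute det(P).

P is upper triangular, so det(P) is the product of the diagonal entries:
det = (-5) · (5) · (-2) · (1) = 50

The determinant is 50.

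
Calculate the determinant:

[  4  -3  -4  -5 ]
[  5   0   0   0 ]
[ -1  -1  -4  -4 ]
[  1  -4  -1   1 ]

-155

Expand along row 2 (it has 3 zeros):
  − (5) · M_21   where M_21 = det([-3 -4 -5; -1 -4 -4; -4 -1 1]) = 31
det = (-1)·(5)·(31) = -155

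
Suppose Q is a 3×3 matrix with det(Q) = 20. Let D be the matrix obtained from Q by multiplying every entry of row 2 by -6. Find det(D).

det(D) = -120

Scaling one row by -6 multiplies the determinant by -6.
det(D) = (-6)·(20) = -120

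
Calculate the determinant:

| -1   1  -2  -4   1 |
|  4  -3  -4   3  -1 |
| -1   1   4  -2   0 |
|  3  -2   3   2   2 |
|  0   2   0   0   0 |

Expand along row 5 (it has 4 zeros):
  − (2) · M_52   where M_52 = det([-1 -2 -4 1; 4 -4 3 -1; -1 4 -2 0; 3 3 2 2]) = -189
det = (-1)·(2)·(-189) = 378

378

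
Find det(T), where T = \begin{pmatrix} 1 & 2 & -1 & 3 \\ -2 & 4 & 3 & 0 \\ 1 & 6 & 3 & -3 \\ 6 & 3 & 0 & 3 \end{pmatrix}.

det(T) = 282

Expand along row 2 (it has 1 zero):
  − (-2) · M_21   where M_21 = det([2 -1 3; 6 3 -3; 3 0 3]) = 18
  + (4) · M_22   where M_22 = det([1 -1 3; 1 3 -3; 6 0 3]) = -24
  − (3) · M_23   where M_23 = det([1 2 3; 1 6 -3; 6 3 3]) = -114
det = (-1)·(-2)·(18) + (+1)·(4)·(-24) + (-1)·(3)·(-114) = 282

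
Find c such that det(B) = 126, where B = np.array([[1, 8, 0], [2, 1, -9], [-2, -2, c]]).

c = 0

Expanding along the column containing c, det(B) is linear in c: det(B) = (-15)·c + (126).
Set (-15)·c + (126) = 126  ⇒  (-15)·c = 0  ⇒  c = 0.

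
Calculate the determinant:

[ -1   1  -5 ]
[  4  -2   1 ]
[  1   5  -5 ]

-94

Expand along column 1:
  + (-1) · |-2 1; 5 -5| = (-1)·(10 − 5) = -5
  − 4 · |1 -5; 5 -5| = −4·(-5 − (-25)) = -80
  + 1 · |1 -5; -2 1| = 1·(1 − 10) = -9
Sum: (-5) + (-80) + (-9) = -94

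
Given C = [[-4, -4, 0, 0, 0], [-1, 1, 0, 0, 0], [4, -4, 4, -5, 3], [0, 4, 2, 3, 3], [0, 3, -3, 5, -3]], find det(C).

C is block lower-triangular with a 2×2 block and a 3×3 block on the diagonal, so its determinant equals the product of the determinants of the diagonal blocks.
det of the 2×2 block = -8
det of the 3×3 block = -24
det = (-8)·(-24) = 192

192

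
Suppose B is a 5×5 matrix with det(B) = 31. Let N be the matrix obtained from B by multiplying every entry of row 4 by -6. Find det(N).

Scaling one row by -6 multiplies the determinant by -6.
det(N) = (-6)·(31) = -186

-186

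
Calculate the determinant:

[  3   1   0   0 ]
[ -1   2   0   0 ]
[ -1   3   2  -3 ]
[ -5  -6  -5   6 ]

-21

The matrix is block lower-triangular with a 2×2 block and a 2×2 block on the diagonal, so its determinant equals the product of the determinants of the diagonal blocks.
det of the 2×2 block = 7
det of the 2×2 block = -3
det = (7)·(-3) = -21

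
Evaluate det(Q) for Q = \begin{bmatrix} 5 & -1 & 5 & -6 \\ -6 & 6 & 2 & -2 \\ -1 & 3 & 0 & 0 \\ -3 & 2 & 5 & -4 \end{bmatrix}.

Expand along row 3 (it has 2 zeros):
  + (-1) · M_31   where M_31 = det([-1 5 -6; 6 2 -2; 2 5 -4]) = -58
  − (3) · M_32   where M_32 = det([5 5 -6; -6 2 -2; -3 5 -4]) = 64
det = (+1)·(-1)·(-58) + (-1)·(3)·(64) = -134

det(Q) = -134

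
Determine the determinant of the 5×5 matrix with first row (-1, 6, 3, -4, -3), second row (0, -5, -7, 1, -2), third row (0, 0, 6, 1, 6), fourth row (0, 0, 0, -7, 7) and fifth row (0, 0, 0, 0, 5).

-1050

The matrix is upper triangular, so the determinant is the product of the diagonal entries:
det = (-1) · (-5) · (6) · (-7) · (5) = -1050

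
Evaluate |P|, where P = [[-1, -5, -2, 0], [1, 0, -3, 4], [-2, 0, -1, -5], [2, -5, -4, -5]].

|P| = 490

Expand along column 2 (it has 2 zeros):
  − (-5) · M_12   where M_12 = det([1 -3 4; -2 -1 -5; 2 -4 -5]) = 85
  + (-5) · M_42   where M_42 = det([-1 -2 0; 1 -3 4; -2 -1 -5]) = -13
det = (-1)·(-5)·(85) + (+1)·(-5)·(-13) = 490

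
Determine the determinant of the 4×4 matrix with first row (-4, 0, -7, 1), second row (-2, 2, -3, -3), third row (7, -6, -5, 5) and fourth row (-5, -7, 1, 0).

-2046

Expand along row 1 (it has 1 zero):
  + (-4) · M_11   where M_11 = det([2 -3 -3; -6 -5 5; -7 1 0]) = 218
  + (-7) · M_13   where M_13 = det([-2 2 -3; 7 -6 5; -5 -7 0]) = 117
  − (1) · M_14   where M_14 = det([-2 2 -3; 7 -6 -5; -5 -7 1]) = 355
det = (+1)·(-4)·(218) + (+1)·(-7)·(117) + (-1)·(1)·(355) = -2046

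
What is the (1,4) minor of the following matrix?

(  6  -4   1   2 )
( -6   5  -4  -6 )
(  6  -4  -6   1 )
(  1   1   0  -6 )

The minor is -106.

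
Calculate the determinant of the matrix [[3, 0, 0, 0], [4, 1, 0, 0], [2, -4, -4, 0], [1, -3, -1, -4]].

The matrix is lower triangular, so the determinant is the product of the diagonal entries:
det = (3) · (1) · (-4) · (-4) = 48

48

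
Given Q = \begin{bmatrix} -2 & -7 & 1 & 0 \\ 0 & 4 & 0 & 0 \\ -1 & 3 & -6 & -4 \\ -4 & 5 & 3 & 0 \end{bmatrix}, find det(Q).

Expand along row 2 (it has 3 zeros):
  + (4) · M_22   where M_22 = det([-2 1 0; -1 -6 -4; -4 3 0]) = -8
det = (+1)·(4)·(-8) = -32

-32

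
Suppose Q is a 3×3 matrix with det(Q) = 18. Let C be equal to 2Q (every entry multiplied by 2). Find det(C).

For a 3×3 matrix, det(2Q) = 2^3·det(Q) = 8·det(Q).
det(C) = (8)·(18) = 144

144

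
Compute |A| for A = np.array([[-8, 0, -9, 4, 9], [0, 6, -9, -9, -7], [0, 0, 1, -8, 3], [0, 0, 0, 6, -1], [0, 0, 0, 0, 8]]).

det(A) = -2304

A is upper triangular, so det(A) is the product of the diagonal entries:
det = (-8) · (6) · (1) · (6) · (8) = -2304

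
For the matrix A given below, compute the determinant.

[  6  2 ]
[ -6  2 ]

det(A) = 24

det(A) = 6·2 − 2·(-6) = 12 − (-12) = 24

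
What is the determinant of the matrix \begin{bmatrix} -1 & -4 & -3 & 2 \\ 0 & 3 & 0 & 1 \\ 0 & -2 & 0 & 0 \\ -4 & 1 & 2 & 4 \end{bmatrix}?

The determinant is 28.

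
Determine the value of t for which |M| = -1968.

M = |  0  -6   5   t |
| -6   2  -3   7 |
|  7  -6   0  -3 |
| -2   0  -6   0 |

Expanding along the column containing t, det(M) is linear in t: det(M) = (96)·t + (-1584).
Set (96)·t + (-1584) = -1968  ⇒  (96)·t = -384  ⇒  t = -4.

-4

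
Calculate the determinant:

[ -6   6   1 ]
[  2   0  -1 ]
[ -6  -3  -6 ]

120

Expand along row 2:
  − 2 · |6 1; -3 -6| = −2·(-36 − (-3)) = 66
  − (-1) · |-6 6; -6 -3| = −(-1)·(18 − (-36)) = 54
Sum: (66) + (54) = 120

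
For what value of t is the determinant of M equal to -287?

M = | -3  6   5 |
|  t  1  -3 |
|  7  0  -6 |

Expanding along the row containing t, det(M) is linear in t: det(M) = (36)·t + (-143).
Set (36)·t + (-143) = -287  ⇒  (36)·t = -144  ⇒  t = -4.

-4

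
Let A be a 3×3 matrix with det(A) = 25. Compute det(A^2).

The determinant is 625.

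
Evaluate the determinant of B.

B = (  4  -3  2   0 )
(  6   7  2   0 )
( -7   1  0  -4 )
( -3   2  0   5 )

992

Expand along column 3 (it has 2 zeros):
  + (2) · M_13   where M_13 = det([6 7 0; -7 1 -4; -3 2 5]) = 407
  − (2) · M_23   where M_23 = det([4 -3 0; -7 1 -4; -3 2 5]) = -89
det = (+1)·(2)·(407) + (-1)·(2)·(-89) = 992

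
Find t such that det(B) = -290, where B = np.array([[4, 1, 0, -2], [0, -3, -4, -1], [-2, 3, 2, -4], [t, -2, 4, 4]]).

-9

Expanding along the column containing t, det(B) is linear in t: det(B) = (-6)·t + (-344).
Set (-6)·t + (-344) = -290  ⇒  (-6)·t = 54  ⇒  t = -9.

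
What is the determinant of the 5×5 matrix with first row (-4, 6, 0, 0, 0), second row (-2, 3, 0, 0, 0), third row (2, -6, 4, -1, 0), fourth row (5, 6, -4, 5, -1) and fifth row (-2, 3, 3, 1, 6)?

The matrix is block lower-triangular with a 2×2 block and a 3×3 block on the diagonal, so its determinant equals the product of the determinants of the diagonal blocks.
det of the 2×2 block = 0
det of the 3×3 block = 103
det = (0)·(103) = 0

0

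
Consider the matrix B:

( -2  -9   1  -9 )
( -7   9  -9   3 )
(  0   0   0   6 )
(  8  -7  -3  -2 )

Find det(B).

Expand along row 3 (it has 3 zeros):
  − (6) · M_34   where M_34 = det([-2 -9 1; -7 9 -9; 8 -7 -3]) = 994
det = (-1)·(6)·(994) = -5964

det(B) = -5964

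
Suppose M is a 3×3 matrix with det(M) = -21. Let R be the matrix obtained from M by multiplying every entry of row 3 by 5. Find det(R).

-105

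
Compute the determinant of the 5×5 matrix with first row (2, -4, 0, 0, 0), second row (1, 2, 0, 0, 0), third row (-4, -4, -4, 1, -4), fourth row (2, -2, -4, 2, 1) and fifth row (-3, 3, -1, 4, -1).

The matrix is block lower-triangular with a 2×2 block and a 3×3 block on the diagonal, so its determinant equals the product of the determinants of the diagonal blocks.
det of the 2×2 block = 8
det of the 3×3 block = 75
det = (8)·(75) = 600

600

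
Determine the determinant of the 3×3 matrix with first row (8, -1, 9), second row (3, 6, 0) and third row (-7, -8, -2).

60

Expand along column 3:
  + 9 · |3 6; -7 -8| = 9·(-24 − (-42)) = 162
  + (-2) · |8 -1; 3 6| = (-2)·(48 − (-3)) = -102
Sum: (162) + (-102) = 60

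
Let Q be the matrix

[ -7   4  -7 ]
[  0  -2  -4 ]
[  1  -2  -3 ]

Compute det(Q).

The determinant is -16.

Expand along column 1:
  + (-7) · |-2 -4; -2 -3| = (-7)·(6 − 8) = 14
  + 1 · |4 -7; -2 -4| = 1·(-16 − 14) = -30
Sum: (14) + (-30) = -16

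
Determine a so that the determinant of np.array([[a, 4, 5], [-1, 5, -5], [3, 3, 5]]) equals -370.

Expanding along the row containing a, det(M) is linear in a: det(M) = (40)·a + (-130).
Set (40)·a + (-130) = -370  ⇒  (40)·a = -240  ⇒  a = -6.

a = -6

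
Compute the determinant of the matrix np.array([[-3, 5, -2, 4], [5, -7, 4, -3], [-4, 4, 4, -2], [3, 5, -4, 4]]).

624

Expand along row 1:
  + (-3) · M_11   where M_11 = det([-7 4 -3; 4 4 -2; 5 -4 4]) = -52
  − (5) · M_12   where M_12 = det([5 4 -3; -4 4 -2; 3 -4 4]) = 68
  + (-2) · M_13   where M_13 = det([5 -7 -3; -4 4 -2; 3 5 4]) = 156
  − (4) · M_14   where M_14 = det([5 -7 4; -4 4 4; 3 5 -4]) = -280
det = (+1)·(-3)·(-52) + (-1)·(5)·(68) + (+1)·(-2)·(156) + (-1)·(4)·(-280) = 624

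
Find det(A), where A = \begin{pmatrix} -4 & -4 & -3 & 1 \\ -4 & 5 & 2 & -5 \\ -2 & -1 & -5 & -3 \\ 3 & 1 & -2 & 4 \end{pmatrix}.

819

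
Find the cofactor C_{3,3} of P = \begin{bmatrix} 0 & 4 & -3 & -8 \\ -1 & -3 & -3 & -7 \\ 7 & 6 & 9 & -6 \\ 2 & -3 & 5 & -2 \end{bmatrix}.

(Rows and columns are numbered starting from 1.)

-136

Delete row 3 and column 3; the remaining 3×3 submatrix is [0 4 -8; -1 -3 -7; 2 -3 -2].
Its determinant is -136.
The cofactor carries sign (−1)^(3+3) = +1, so C_{3,3} = +(-136) = -136.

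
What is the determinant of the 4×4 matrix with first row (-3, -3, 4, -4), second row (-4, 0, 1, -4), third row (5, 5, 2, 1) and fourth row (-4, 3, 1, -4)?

Expand along row 2 (it has 1 zero):
  − (-4) · M_21   where M_21 = det([-3 4 -4; 5 2 1; 3 1 -4]) = 123
  − (1) · M_23   where M_23 = det([-3 -3 -4; 5 5 1; -4 3 -4]) = -119
  + (-4) · M_24   where M_24 = det([-3 -3 4; 5 5 2; -4 3 1]) = 182
det = (-1)·(-4)·(123) + (-1)·(1)·(-119) + (+1)·(-4)·(182) = -117

-117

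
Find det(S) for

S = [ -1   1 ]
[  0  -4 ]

det(S) = (-1)·(-4) − 1·0 = 4 − 0 = 4

The determinant is 4.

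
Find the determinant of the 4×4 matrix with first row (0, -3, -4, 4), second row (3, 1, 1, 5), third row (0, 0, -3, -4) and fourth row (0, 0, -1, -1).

-9

The matrix is block upper-triangular with a 2×2 block and a 2×2 block on the diagonal, so its determinant equals the product of the determinants of the diagonal blocks.
det of the 2×2 block = 9
det of the 2×2 block = -1
det = (9)·(-1) = -9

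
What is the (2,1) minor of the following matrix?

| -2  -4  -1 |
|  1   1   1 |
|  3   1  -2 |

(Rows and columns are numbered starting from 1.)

9

Delete row 2 and column 1; the remaining 2×2 submatrix is [-4 -1; 1 -2].
Its determinant is (-4)·(-2) − (-1)·1 = 9.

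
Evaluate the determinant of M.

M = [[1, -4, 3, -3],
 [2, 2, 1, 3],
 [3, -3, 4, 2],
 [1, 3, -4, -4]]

Expand along row 1:
  + (1) · M_11   where M_11 = det([2 1 3; -3 4 2; 3 -4 -4]) = -22
  − (-4) · M_12   where M_12 = det([2 1 3; 3 4 2; 1 -4 -4]) = -50
  + (3) · M_13   where M_13 = det([2 2 3; 3 -3 2; 1 3 -4]) = 76
  − (-3) · M_14   where M_14 = det([2 2 1; 3 -3 4; 1 3 -4]) = 44
det = (+1)·(1)·(-22) + (-1)·(-4)·(-50) + (+1)·(3)·(76) + (-1)·(-3)·(44) = 138

det(M) = 138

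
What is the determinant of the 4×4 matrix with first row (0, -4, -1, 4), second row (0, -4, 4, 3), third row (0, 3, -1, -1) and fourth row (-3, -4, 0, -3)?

Expand along column 1 (it has 3 zeros):
  − (-3) · M_41   where M_41 = det([-4 -1 4; -4 4 3; 3 -1 -1]) = -33
det = (-1)·(-3)·(-33) = -99

The determinant is -99.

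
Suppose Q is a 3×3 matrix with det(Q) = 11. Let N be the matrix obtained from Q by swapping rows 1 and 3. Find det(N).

Swapping two rows multiplies the determinant by −1.
det(N) = (-1)·(11) = -11

The determinant is -11.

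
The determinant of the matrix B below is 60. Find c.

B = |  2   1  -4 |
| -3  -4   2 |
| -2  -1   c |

Expanding along the row containing c, det(B) is linear in c: det(B) = (-5)·c + (20).
Set (-5)·c + (20) = 60  ⇒  (-5)·c = 40  ⇒  c = -8.

c = -8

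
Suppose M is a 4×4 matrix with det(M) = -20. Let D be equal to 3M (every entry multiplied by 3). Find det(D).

|D| = -1620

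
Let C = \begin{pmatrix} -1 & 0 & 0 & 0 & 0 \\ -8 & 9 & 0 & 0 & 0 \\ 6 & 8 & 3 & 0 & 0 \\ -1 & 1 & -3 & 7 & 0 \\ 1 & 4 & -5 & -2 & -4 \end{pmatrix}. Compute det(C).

C is lower triangular, so det(C) is the product of the diagonal entries:
det = (-1) · (9) · (3) · (7) · (-4) = 756

|C| = 756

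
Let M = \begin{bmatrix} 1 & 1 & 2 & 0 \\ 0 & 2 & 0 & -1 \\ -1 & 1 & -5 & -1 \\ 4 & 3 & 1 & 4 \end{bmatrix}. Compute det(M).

Expand along row 2 (it has 2 zeros):
  + (2) · M_22   where M_22 = det([1 2 0; -1 -5 -1; 4 1 4]) = -19
  + (-1) · M_24   where M_24 = det([1 1 2; -1 1 -5; 4 3 1]) = -17
det = (+1)·(2)·(-19) + (+1)·(-1)·(-17) = -21

det(M) = -21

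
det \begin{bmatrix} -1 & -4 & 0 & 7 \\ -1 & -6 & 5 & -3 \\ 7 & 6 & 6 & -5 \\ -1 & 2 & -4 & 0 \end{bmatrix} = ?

238

Expand along row 1 (it has 1 zero):
  + (-1) · M_11   where M_11 = det([-6 5 -3; 6 6 -5; 2 -4 0]) = 178
  − (-4) · M_12   where M_12 = det([-1 5 -3; 7 6 -5; -1 -4 0]) = 111
  − (7) · M_14   where M_14 = det([-1 -6 5; 7 6 6; -1 2 -4]) = 4
det = (+1)·(-1)·(178) + (-1)·(-4)·(111) + (-1)·(7)·(4) = 238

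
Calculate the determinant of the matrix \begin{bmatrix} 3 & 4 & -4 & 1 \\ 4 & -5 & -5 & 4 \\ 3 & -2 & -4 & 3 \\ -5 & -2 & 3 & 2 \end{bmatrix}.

Expand along row 1:
  + (3) · M_11   where M_11 = det([-5 -5 4; -2 -4 3; -2 3 2]) = 39
  − (4) · M_12   where M_12 = det([4 -5 4; 3 -4 3; -5 3 2]) = -7
  + (-4) · M_13   where M_13 = det([4 -5 4; 3 -2 3; -5 -2 2]) = 49
  − (1) · M_14   where M_14 = det([4 -5 -5; 3 -2 -4; -5 -2 3]) = -31
det = (+1)·(3)·(39) + (-1)·(4)·(-7) + (+1)·(-4)·(49) + (-1)·(1)·(-31) = -20

The determinant is -20.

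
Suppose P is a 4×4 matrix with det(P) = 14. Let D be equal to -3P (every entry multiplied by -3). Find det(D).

The determinant is 1134.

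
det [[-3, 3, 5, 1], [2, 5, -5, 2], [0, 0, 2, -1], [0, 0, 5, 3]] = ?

The matrix is block upper-triangular with a 2×2 block and a 2×2 block on the diagonal, so its determinant equals the product of the determinants of the diagonal blocks.
det of the 2×2 block = -21
det of the 2×2 block = 11
det = (-21)·(11) = -231

The determinant is -231.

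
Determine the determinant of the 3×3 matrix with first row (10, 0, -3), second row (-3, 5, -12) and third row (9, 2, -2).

The determinant is 293.

Expand along column 2:
  + 5 · |10 -3; 9 -2| = 5·(-20 − (-27)) = 35
  − 2 · |10 -3; -3 -12| = −2·(-120 − 9) = 258
Sum: (35) + (258) = 293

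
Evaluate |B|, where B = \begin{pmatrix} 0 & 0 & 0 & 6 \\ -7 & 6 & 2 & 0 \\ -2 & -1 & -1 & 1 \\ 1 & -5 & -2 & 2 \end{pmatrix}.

Expand along row 1 (it has 3 zeros):
  − (6) · M_14   where M_14 = det([-7 6 2; -2 -1 -1; 1 -5 -2]) = 13
det = (-1)·(6)·(13) = -78

det(B) = -78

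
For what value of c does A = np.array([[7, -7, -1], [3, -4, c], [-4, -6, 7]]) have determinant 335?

5

Expanding along the column containing c, det(A) is linear in c: det(A) = (70)·c + (-15).
Set (70)·c + (-15) = 335  ⇒  (70)·c = 350  ⇒  c = 5.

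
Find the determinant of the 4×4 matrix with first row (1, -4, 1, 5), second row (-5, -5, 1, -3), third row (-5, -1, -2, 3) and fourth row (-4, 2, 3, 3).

Expand along row 1:
  + (1) · M_11   where M_11 = det([-5 1 -3; -1 -2 3; 2 3 3]) = 81
  − (-4) · M_12   where M_12 = det([-5 1 -3; -5 -2 3; -4 3 3]) = 147
  + (1) · M_13   where M_13 = det([-5 -5 -3; -5 -1 3; -4 2 3]) = 72
  − (5) · M_14   where M_14 = det([-5 -5 1; -5 -1 -2; -4 2 3]) = -134
det = (+1)·(1)·(81) + (-1)·(-4)·(147) + (+1)·(1)·(72) + (-1)·(5)·(-134) = 1411

1411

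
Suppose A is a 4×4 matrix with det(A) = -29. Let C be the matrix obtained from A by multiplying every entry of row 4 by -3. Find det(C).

87

Scaling one row by -3 multiplies the determinant by -3.
det(C) = (-3)·(-29) = 87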